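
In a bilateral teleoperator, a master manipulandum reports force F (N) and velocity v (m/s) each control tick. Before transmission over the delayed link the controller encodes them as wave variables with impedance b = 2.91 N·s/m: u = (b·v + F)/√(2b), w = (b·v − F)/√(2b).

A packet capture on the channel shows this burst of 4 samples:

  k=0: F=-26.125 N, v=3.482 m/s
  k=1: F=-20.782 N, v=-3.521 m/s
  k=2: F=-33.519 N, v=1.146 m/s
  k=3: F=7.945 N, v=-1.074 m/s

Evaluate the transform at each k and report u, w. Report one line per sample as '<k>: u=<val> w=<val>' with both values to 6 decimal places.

0: u=-6.629055 w=15.029267
1: u=-12.861565 w=4.367267
2: u=-12.511729 w=15.276416
3: u=1.997813 w=-4.588804

k=0: b·v=2.91×3.482=10.132620; √(2b)=2.412468; u=(10.132620+(-26.125))/2.412468=-6.629055, w=(10.132620−(-26.125))/2.412468=15.029267
k=1: b·v=2.91×(-3.521)=-10.246110; √(2b)=2.412468; u=(-10.246110+(-20.782))/2.412468=-12.861565, w=(-10.246110−(-20.782))/2.412468=4.367267
k=2: b·v=2.91×1.146=3.334860; √(2b)=2.412468; u=(3.334860+(-33.519))/2.412468=-12.511729, w=(3.334860−(-33.519))/2.412468=15.276416
k=3: b·v=2.91×(-1.074)=-3.125340; √(2b)=2.412468; u=(-3.125340+7.945)/2.412468=1.997813, w=(-3.125340−7.945)/2.412468=-4.588804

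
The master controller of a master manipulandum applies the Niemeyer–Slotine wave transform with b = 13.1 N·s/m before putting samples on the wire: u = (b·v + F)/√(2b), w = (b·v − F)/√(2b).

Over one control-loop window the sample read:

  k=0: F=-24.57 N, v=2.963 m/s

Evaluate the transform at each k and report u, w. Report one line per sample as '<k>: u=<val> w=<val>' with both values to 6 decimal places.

k=0: b·v=13.1×2.963=38.815300; √(2b)=5.118594; u=(38.815300+(-24.57))/5.118594=2.783050, w=(38.815300−(-24.57))/5.118594=12.383343

0: u=2.783050 w=12.383343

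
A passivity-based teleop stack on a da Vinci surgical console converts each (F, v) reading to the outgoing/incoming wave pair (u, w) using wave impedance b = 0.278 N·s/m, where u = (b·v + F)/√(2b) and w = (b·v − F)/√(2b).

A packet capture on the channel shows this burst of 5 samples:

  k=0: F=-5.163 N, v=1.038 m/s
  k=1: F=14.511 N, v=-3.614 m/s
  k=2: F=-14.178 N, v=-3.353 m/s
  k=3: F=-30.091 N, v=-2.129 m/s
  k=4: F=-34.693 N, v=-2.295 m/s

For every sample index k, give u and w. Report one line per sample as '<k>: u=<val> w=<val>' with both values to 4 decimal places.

k=0: b·v=0.278×1.038=0.2886; √(2b)=0.7457; u=(0.2886+(-5.163))/0.7457=-6.5371, w=(0.2886−(-5.163))/0.7457=7.3111
k=1: b·v=0.278×(-3.614)=-1.0047; √(2b)=0.7457; u=(-1.0047+14.511)/0.7457=18.1134, w=(-1.0047−14.511)/0.7457=-20.8082
k=2: b·v=0.278×(-3.353)=-0.9321; √(2b)=0.7457; u=(-0.9321+(-14.178))/0.7457=-20.2643, w=(-0.9321−(-14.178))/0.7457=17.7641
k=3: b·v=0.278×(-2.129)=-0.5919; √(2b)=0.7457; u=(-0.5919+(-30.091))/0.7457=-41.1489, w=(-0.5919−(-30.091))/0.7457=39.5614
k=4: b·v=0.278×(-2.295)=-0.6380; √(2b)=0.7457; u=(-0.6380+(-34.693))/0.7457=-47.3826, w=(-0.6380−(-34.693))/0.7457=45.6713

0: u=-6.5371 w=7.3111
1: u=18.1134 w=-20.8082
2: u=-20.2643 w=17.7641
3: u=-41.1489 w=39.5614
4: u=-47.3826 w=45.6713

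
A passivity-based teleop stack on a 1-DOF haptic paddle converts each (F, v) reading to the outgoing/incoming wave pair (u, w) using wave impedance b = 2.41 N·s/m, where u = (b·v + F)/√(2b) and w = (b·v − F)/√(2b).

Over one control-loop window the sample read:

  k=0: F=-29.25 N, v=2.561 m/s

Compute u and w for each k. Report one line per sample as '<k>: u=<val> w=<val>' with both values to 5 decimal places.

0: u=-10.51174 w=16.13428

k=0: b·v=2.41×2.561=6.17201; √(2b)=2.19545; u=(6.17201+(-29.25))/2.19545=-10.51174, w=(6.17201−(-29.25))/2.19545=16.13428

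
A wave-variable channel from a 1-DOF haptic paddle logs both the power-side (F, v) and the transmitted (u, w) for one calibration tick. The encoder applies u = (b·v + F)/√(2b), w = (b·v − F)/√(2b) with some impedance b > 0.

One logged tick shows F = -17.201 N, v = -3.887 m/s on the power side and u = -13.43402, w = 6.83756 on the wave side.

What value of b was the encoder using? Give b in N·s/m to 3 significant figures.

b = 1.44 N·s/m

u + w = -6.59646;  u + w = √(2b)·v, so √(2b) = -6.59646/(-3.887) = 1.69706.
b = (√(2b))²/2 = 2.88000/2 = 1.44000.
(Check via u − w = 2F/√(2b): u − w = -20.27158, 2F/√(2b) = -20.27157.)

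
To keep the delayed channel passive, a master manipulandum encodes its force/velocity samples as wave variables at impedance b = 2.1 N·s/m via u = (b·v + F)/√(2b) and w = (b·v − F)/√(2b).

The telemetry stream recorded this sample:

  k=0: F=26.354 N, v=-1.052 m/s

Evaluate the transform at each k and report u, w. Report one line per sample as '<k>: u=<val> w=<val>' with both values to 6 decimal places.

k=0: b·v=2.1×(-1.052)=-2.209200; √(2b)=2.049390; u=(-2.209200+26.354)/2.049390=11.781456, w=(-2.209200−26.354)/2.049390=-13.937414

0: u=11.781456 w=-13.937414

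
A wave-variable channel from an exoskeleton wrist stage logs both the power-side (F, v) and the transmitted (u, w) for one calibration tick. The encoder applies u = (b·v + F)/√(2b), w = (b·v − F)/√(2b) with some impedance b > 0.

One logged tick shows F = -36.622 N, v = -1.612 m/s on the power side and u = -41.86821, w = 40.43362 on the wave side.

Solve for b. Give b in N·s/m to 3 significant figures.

b = 0.396 N·s/m

u + w = -1.4346;  u + w = √(2b)·v, so √(2b) = -1.4346/(-1.612) = 0.8899.
b = (√(2b))²/2 = 0.7920/2 = 0.3960.
(Check via u − w = 2F/√(2b): u − w = -82.3018, 2F/√(2b) = -82.3018.)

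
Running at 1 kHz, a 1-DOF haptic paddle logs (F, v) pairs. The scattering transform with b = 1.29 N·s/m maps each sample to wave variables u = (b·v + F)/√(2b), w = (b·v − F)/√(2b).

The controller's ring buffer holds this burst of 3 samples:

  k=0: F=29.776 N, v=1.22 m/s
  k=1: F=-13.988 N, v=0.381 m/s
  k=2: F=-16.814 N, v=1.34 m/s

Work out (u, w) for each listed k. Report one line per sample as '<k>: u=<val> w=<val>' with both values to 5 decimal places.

k=0: b·v=1.29×1.22=1.57380; √(2b)=1.60624; u=(1.57380+29.776)/1.60624=19.51753, w=(1.57380−29.776)/1.60624=-17.55792
k=1: b·v=1.29×0.381=0.49149; √(2b)=1.60624; u=(0.49149+(-13.988))/1.60624=-8.40256, w=(0.49149−(-13.988))/1.60624=9.01454
k=2: b·v=1.29×1.34=1.72860; √(2b)=1.60624; u=(1.72860+(-16.814))/1.60624=-9.39176, w=(1.72860−(-16.814))/1.60624=11.54412

0: u=19.51753 w=-17.55792
1: u=-8.40256 w=9.01454
2: u=-9.39176 w=11.54412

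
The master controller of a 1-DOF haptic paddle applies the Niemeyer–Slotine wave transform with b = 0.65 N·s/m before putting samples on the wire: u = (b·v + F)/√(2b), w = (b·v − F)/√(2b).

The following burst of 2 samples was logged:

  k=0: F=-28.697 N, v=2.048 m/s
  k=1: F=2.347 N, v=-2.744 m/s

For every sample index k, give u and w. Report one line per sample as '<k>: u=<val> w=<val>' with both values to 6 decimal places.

k=0: b·v=0.65×2.048=1.331200; √(2b)=1.140175; u=(1.331200+(-28.697))/1.140175=-24.001394, w=(1.331200−(-28.697))/1.140175=26.336474
k=1: b·v=0.65×(-2.744)=-1.783600; √(2b)=1.140175; u=(-1.783600+2.347)/1.140175=0.494134, w=(-1.783600−2.347)/1.140175=-3.622776

0: u=-24.001394 w=26.336474
1: u=0.494134 w=-3.622776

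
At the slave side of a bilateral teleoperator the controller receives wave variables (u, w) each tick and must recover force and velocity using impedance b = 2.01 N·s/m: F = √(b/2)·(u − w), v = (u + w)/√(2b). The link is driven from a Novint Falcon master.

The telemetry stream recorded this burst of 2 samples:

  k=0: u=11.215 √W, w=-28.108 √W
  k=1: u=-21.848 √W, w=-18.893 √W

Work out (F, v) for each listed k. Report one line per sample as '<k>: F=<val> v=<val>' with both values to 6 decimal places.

k=0: u−w=39.323000, u+w=-16.893000; √(b/2)=1.002497, √(2b)=2.004994; F=1.002497×39.323=39.421185, v=-16.893000/2.004994=-8.425463
k=1: u−w=-2.955000, u+w=-40.741000; √(b/2)=1.002497, √(2b)=2.004994; F=1.002497×(-2.955)=-2.962378, v=-40.741000/2.004994=-20.319764

0: F=39.421185 v=-8.425463
1: F=-2.962378 v=-20.319764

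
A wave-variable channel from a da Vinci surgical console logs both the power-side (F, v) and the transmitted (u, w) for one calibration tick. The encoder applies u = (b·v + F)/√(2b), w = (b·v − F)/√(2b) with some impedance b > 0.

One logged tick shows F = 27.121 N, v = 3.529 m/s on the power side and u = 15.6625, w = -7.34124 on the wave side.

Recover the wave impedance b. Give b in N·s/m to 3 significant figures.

u + w = 8.3213;  u + w = √(2b)·v, so √(2b) = 8.3213/3.529 = 2.3580.
b = (√(2b))²/2 = 5.5600/2 = 2.7800.
(Check via u − w = 2F/√(2b): u − w = 23.0037, 2F/√(2b) = 23.0037.)

b = 2.78 N·s/m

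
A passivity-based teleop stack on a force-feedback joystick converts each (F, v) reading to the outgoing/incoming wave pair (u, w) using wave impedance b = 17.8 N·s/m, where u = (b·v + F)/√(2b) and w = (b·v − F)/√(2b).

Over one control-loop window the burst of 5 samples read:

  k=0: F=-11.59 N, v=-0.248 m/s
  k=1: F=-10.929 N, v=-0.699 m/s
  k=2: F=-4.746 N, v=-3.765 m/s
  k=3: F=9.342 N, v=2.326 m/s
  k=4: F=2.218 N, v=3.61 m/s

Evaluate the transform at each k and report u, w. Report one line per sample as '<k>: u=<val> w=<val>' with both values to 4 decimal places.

0: u=-2.6823 w=1.2026
1: u=-3.9170 w=-0.2536
2: u=-12.0275 w=-10.4366
3: u=8.5048 w=5.3734
4: u=11.1414 w=10.3979

k=0: b·v=17.8×(-0.248)=-4.4144; √(2b)=5.9666; u=(-4.4144+(-11.59))/5.9666=-2.6823, w=(-4.4144−(-11.59))/5.9666=1.2026
k=1: b·v=17.8×(-0.699)=-12.4422; √(2b)=5.9666; u=(-12.4422+(-10.929))/5.9666=-3.9170, w=(-12.4422−(-10.929))/5.9666=-0.2536
k=2: b·v=17.8×(-3.765)=-67.0170; √(2b)=5.9666; u=(-67.0170+(-4.746))/5.9666=-12.0275, w=(-67.0170−(-4.746))/5.9666=-10.4366
k=3: b·v=17.8×2.326=41.4028; √(2b)=5.9666; u=(41.4028+9.342)/5.9666=8.5048, w=(41.4028−9.342)/5.9666=5.3734
k=4: b·v=17.8×3.61=64.2580; √(2b)=5.9666; u=(64.2580+2.218)/5.9666=11.1414, w=(64.2580−2.218)/5.9666=10.3979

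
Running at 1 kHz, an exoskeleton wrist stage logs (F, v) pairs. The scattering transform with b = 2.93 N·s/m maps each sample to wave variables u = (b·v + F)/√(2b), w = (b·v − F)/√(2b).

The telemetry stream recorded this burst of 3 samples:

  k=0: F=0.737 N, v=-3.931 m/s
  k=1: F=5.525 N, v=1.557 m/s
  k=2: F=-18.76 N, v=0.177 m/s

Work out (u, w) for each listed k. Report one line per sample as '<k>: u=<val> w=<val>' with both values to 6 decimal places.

k=0: b·v=2.93×(-3.931)=-11.517830; √(2b)=2.420744; u=(-11.517830+0.737)/2.420744=-4.453520, w=(-11.517830−0.737)/2.420744=-5.062424
k=1: b·v=2.93×1.557=4.562010; √(2b)=2.420744; u=(4.562010+5.525)/2.420744=4.166905, w=(4.562010−5.525)/2.420744=-0.397808
k=2: b·v=2.93×0.177=0.518610; √(2b)=2.420744; u=(0.518610+(-18.76))/2.420744=-7.535449, w=(0.518610−(-18.76))/2.420744=7.963920

0: u=-4.453520 w=-5.062424
1: u=4.166905 w=-0.397808
2: u=-7.535449 w=7.963920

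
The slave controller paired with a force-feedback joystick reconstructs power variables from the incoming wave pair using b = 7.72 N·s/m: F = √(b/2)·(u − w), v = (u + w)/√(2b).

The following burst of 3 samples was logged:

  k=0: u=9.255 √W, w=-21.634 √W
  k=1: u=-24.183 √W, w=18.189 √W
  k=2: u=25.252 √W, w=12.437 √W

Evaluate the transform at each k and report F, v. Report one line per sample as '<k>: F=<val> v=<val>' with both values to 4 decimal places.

k=0: u−w=30.8890, u+w=-12.3790; √(b/2)=1.9647, √(2b)=3.9294; F=1.9647×30.889=60.6873, v=-12.3790/3.9294=-3.1504
k=1: u−w=-42.3720, u+w=-5.9940; √(b/2)=1.9647, √(2b)=3.9294; F=1.9647×(-42.372)=-83.2478, v=-5.9940/3.9294=-1.5254
k=2: u−w=12.8150, u+w=37.6890; √(b/2)=1.9647, √(2b)=3.9294; F=1.9647×12.815=25.1775, v=37.6890/3.9294=9.5916

0: F=60.6873 v=-3.1504
1: F=-83.2478 v=-1.5254
2: F=25.1775 v=9.5916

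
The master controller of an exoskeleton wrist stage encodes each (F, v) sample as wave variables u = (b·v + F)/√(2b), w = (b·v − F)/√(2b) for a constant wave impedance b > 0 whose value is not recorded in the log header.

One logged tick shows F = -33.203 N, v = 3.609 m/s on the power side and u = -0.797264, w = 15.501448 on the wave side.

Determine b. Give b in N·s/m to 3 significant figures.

u + w = 14.704184;  u + w = √(2b)·v, so √(2b) = 14.704184/3.609 = 4.074310.
b = (√(2b))²/2 = 16.600000/2 = 8.300000.
(Check via u − w = 2F/√(2b): u − w = -16.298712, 2F/√(2b) = -16.298712.)

b = 8.3 N·s/m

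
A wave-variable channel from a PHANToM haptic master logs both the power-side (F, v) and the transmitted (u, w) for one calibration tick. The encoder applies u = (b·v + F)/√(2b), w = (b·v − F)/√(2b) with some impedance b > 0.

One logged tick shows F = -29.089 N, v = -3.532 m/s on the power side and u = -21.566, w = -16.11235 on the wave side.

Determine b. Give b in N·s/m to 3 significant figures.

u + w = -37.67835;  u + w = √(2b)·v, so √(2b) = -37.67835/(-3.532) = 10.66771.
b = (√(2b))²/2 = 113.80003/2 = 56.90001.
(Check via u − w = 2F/√(2b): u − w = -5.45365, 2F/√(2b) = -5.45365.)

b = 56.9 N·s/m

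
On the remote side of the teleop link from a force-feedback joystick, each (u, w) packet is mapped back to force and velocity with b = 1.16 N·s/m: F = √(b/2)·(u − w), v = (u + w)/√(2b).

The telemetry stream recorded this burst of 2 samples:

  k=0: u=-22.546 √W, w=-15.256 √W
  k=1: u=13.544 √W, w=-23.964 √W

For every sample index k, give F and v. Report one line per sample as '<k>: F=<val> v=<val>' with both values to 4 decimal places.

k=0: u−w=-7.2900, u+w=-37.8020; √(b/2)=0.7616, √(2b)=1.5232; F=0.7616×(-7.29)=-5.5519, v=-37.8020/1.5232=-24.8182
k=1: u−w=37.5080, u+w=-10.4200; √(b/2)=0.7616, √(2b)=1.5232; F=0.7616×37.508=28.5652, v=-10.4200/1.5232=-6.8411

0: F=-5.5519 v=-24.8182
1: F=28.5652 v=-6.8411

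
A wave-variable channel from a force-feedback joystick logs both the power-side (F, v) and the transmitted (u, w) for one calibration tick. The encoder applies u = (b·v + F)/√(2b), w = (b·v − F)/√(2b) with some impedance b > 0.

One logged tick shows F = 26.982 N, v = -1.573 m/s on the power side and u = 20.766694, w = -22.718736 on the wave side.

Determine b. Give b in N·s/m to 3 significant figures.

u + w = -1.952042;  u + w = √(2b)·v, so √(2b) = -1.952042/(-1.573) = 1.240968.
b = (√(2b))²/2 = 1.540001/2 = 0.770000.
(Check via u − w = 2F/√(2b): u − w = 43.485430, 2F/√(2b) = 43.485423.)

b = 0.77 N·s/m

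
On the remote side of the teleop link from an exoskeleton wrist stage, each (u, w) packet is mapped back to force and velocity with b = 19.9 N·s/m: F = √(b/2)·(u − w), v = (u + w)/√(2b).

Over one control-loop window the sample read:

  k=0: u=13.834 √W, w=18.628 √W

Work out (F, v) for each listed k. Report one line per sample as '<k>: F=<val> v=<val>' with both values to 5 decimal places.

0: F=-15.12201 v=5.14557

k=0: u−w=-4.79400, u+w=32.46200; √(b/2)=3.15436, √(2b)=6.30872; F=3.15436×(-4.794)=-15.12201, v=32.46200/6.30872=5.14557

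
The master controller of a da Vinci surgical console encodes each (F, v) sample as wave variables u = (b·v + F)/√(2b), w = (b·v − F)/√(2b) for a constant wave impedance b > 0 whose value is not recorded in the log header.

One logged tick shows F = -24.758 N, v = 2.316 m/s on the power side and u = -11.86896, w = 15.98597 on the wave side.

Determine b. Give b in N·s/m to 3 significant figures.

u + w = 4.11701;  u + w = √(2b)·v, so √(2b) = 4.11701/2.316 = 1.77764.
b = (√(2b))²/2 = 3.16000/2 = 1.58000.
(Check via u − w = 2F/√(2b): u − w = -27.85493, 2F/√(2b) = -27.85494.)

b = 1.58 N·s/m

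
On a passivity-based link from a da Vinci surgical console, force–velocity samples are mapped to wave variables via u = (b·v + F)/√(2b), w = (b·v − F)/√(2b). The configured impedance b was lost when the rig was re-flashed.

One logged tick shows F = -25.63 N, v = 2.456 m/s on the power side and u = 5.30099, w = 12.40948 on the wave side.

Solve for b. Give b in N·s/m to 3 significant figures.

u + w = 17.71047;  u + w = √(2b)·v, so √(2b) = 17.71047/2.456 = 7.21110.
b = (√(2b))²/2 = 52.00001/2 = 26.00001.
(Check via u − w = 2F/√(2b): u − w = -7.10849, 2F/√(2b) = -7.10848.)

b = 26 N·s/m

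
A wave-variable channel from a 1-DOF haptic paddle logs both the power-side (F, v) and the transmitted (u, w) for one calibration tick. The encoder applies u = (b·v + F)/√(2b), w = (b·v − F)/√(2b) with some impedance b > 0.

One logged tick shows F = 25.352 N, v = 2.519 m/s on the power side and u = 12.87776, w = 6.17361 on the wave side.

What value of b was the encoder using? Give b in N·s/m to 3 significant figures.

b = 28.6 N·s/m

u + w = 19.0514;  u + w = √(2b)·v, so √(2b) = 19.0514/2.519 = 7.5631.
b = (√(2b))²/2 = 57.2000/2 = 28.6000.
(Check via u − w = 2F/√(2b): u − w = 6.7042, 2F/√(2b) = 6.7042.)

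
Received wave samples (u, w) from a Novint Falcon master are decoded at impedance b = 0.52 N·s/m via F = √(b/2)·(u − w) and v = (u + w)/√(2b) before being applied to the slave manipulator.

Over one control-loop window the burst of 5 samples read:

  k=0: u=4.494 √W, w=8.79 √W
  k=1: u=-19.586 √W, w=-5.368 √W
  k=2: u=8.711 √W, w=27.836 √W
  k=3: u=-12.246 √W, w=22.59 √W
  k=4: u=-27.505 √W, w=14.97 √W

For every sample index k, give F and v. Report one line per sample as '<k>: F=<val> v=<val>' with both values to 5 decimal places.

k=0: u−w=-4.29600, u+w=13.28400; √(b/2)=0.50990, √(2b)=1.01980; F=0.50990×(-4.296)=-2.19054, v=13.28400/1.01980=13.02603
k=1: u−w=-14.21800, u+w=-24.95400; √(b/2)=0.50990, √(2b)=1.01980; F=0.50990×(-14.218)=-7.24979, v=-24.95400/1.01980=-24.46941
k=2: u−w=-19.12500, u+w=36.54700; √(b/2)=0.50990, √(2b)=1.01980; F=0.50990×(-19.125)=-9.75187, v=36.54700/1.01980=35.83728
k=3: u−w=-34.83600, u+w=10.34400; √(b/2)=0.50990, √(2b)=1.01980; F=0.50990×(-34.836)=-17.76294, v=10.34400/1.01980=10.14313
k=4: u−w=-42.47500, u+w=-12.53500; √(b/2)=0.50990, √(2b)=1.01980; F=0.50990×(-42.475)=-21.65809, v=-12.53500/1.01980=-12.29158

0: F=-2.19054 v=13.02603
1: F=-7.24979 v=-24.46941
2: F=-9.75187 v=35.83728
3: F=-17.76294 v=10.14313
4: F=-21.65809 v=-12.29158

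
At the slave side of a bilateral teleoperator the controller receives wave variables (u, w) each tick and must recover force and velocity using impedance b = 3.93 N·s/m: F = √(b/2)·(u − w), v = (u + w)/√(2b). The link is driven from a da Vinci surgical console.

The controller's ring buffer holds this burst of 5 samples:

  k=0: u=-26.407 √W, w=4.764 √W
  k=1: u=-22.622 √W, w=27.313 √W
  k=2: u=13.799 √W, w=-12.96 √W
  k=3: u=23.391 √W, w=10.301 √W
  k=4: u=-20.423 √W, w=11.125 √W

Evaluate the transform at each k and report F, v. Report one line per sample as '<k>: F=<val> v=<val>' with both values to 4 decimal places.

0: F=-43.6950 v=-7.7198
1: F=-69.9981 v=1.6732
2: F=37.5104 v=0.2993
3: F=18.3494 v=12.0175
4: F=-44.2235 v=-3.3165

k=0: u−w=-31.1710, u+w=-21.6430; √(b/2)=1.4018, √(2b)=2.8036; F=1.4018×(-31.171)=-43.6950, v=-21.6430/2.8036=-7.7198
k=1: u−w=-49.9350, u+w=4.6910; √(b/2)=1.4018, √(2b)=2.8036; F=1.4018×(-49.935)=-69.9981, v=4.6910/2.8036=1.6732
k=2: u−w=26.7590, u+w=0.8390; √(b/2)=1.4018, √(2b)=2.8036; F=1.4018×26.759=37.5104, v=0.8390/2.8036=0.2993
k=3: u−w=13.0900, u+w=33.6920; √(b/2)=1.4018, √(2b)=2.8036; F=1.4018×13.09=18.3494, v=33.6920/2.8036=12.0175
k=4: u−w=-31.5480, u+w=-9.2980; √(b/2)=1.4018, √(2b)=2.8036; F=1.4018×(-31.548)=-44.2235, v=-9.2980/2.8036=-3.3165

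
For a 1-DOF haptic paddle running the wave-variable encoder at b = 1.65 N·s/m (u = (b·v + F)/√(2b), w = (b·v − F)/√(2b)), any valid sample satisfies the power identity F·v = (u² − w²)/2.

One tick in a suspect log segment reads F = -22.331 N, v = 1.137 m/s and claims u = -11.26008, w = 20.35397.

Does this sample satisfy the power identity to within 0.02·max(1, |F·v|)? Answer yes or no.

F·v = (-22.331)×1.137 = -25.3903 W.
(u² − w²)/2 = (126.7894 − 414.2841)/2 = -143.7473 W.
|Δ| = 118.3570;  2% of max(1, |F·v|) = 0.5078.

no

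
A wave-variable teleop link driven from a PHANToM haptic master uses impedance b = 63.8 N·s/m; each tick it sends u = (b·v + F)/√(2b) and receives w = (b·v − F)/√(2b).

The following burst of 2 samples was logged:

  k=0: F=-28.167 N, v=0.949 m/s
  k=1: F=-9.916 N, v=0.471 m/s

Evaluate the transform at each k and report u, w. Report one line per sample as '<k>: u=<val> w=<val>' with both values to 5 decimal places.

0: u=2.86643 w=7.85349
1: u=1.78238 w=3.53804

k=0: b·v=63.8×0.949=60.54620; √(2b)=11.29602; u=(60.54620+(-28.167))/11.29602=2.86643, w=(60.54620−(-28.167))/11.29602=7.85349
k=1: b·v=63.8×0.471=30.04980; √(2b)=11.29602; u=(30.04980+(-9.916))/11.29602=1.78238, w=(30.04980−(-9.916))/11.29602=3.53804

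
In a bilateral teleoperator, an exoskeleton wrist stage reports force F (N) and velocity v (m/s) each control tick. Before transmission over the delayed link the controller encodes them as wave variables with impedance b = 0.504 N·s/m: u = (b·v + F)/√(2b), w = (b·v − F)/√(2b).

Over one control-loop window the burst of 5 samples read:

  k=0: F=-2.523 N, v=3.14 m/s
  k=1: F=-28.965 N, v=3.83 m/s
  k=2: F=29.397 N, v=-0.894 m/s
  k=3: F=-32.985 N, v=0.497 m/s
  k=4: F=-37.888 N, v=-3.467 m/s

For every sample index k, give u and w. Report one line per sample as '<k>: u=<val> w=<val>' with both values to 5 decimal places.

k=0: b·v=0.504×3.14=1.58256; √(2b)=1.00399; u=(1.58256+(-2.523))/1.00399=-0.93670, w=(1.58256−(-2.523))/1.00399=4.08924
k=1: b·v=0.504×3.83=1.93032; √(2b)=1.00399; u=(1.93032+(-28.965))/1.00399=-26.92719, w=(1.93032−(-28.965))/1.00399=30.77248
k=2: b·v=0.504×(-0.894)=-0.45058; √(2b)=1.00399; u=(-0.45058+29.397)/1.00399=28.83133, w=(-0.45058−29.397)/1.00399=-29.72890
k=3: b·v=0.504×0.497=0.25049; √(2b)=1.00399; u=(0.25049+(-32.985))/1.00399=-32.60435, w=(0.25049−(-32.985))/1.00399=33.10334
k=4: b·v=0.504×(-3.467)=-1.74737; √(2b)=1.00399; u=(-1.74737+(-37.888))/1.00399=-39.47777, w=(-1.74737−(-37.888))/1.00399=35.99693

0: u=-0.93670 w=4.08924
1: u=-26.92719 w=30.77248
2: u=28.83133 w=-29.72890
3: u=-32.60435 w=33.10334
4: u=-39.47777 w=35.99693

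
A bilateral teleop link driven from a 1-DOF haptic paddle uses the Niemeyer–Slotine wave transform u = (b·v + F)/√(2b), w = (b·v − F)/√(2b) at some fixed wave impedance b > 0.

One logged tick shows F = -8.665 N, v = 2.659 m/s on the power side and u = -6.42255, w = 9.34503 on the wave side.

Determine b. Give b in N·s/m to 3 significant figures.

b = 0.604 N·s/m

u + w = 2.9225;  u + w = √(2b)·v, so √(2b) = 2.9225/2.659 = 1.0991.
b = (√(2b))²/2 = 1.2080/2 = 0.6040.
(Check via u − w = 2F/√(2b): u − w = -15.7676, 2F/√(2b) = -15.7676.)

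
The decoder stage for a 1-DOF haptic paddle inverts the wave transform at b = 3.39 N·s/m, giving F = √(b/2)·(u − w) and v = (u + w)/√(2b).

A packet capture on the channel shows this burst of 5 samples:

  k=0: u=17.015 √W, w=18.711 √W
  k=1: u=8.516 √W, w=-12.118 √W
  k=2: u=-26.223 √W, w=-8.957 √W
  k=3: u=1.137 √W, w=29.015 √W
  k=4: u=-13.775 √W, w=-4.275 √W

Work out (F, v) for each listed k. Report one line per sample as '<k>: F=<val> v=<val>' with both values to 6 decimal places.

k=0: u−w=-1.696000, u+w=35.726000; √(b/2)=1.301922, √(2b)=2.603843; F=1.301922×(-1.696)=-2.208059, v=35.726000/2.603843=13.720488
k=1: u−w=20.634000, u+w=-3.602000; √(b/2)=1.301922, √(2b)=2.603843; F=1.301922×20.634=26.863851, v=-3.602000/2.603843=-1.383340
k=2: u−w=-17.266000, u+w=-35.180000; √(b/2)=1.301922, √(2b)=2.603843; F=1.301922×(-17.266)=-22.478979, v=-35.180000/2.603843=-13.510798
k=3: u−w=-27.878000, u+w=30.152000; √(b/2)=1.301922, √(2b)=2.603843; F=1.301922×(-27.878)=-36.294972, v=30.152000/2.603843=11.579806
k=4: u−w=-9.500000, u+w=-18.050000; √(b/2)=1.301922, √(2b)=2.603843; F=1.301922×(-9.5)=-12.368256, v=-18.050000/2.603843=-6.932061

0: F=-2.208059 v=13.720488
1: F=26.863851 v=-1.383340
2: F=-22.478979 v=-13.510798
3: F=-36.294972 v=11.579806
4: F=-12.368256 v=-6.932061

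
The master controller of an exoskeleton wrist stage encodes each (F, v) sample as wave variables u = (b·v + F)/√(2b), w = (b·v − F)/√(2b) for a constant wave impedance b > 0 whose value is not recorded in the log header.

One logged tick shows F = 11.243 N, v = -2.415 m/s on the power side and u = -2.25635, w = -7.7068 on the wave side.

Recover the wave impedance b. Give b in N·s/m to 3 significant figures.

u + w = -9.96315;  u + w = √(2b)·v, so √(2b) = -9.96315/(-2.415) = 4.12553.
b = (√(2b))²/2 = 17.01998/2 = 8.50999.
(Check via u − w = 2F/√(2b): u − w = 5.45045, 2F/√(2b) = 5.45045.)

b = 8.51 N·s/m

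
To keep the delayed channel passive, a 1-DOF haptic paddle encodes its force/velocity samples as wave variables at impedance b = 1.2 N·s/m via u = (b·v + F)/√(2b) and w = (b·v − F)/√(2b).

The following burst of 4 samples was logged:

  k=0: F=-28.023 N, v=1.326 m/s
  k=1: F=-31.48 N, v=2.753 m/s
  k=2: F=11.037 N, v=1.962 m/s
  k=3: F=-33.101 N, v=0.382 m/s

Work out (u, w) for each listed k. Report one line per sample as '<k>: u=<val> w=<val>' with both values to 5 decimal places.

k=0: b·v=1.2×1.326=1.59120; √(2b)=1.54919; u=(1.59120+(-28.023))/1.54919=-17.06165, w=(1.59120−(-28.023))/1.54919=19.11588
k=1: b·v=1.2×2.753=3.30360; √(2b)=1.54919; u=(3.30360+(-31.48))/1.54919=-18.18779, w=(3.30360−(-31.48))/1.54919=22.45272
k=2: b·v=1.2×1.962=2.35440; √(2b)=1.54919; u=(2.35440+11.037)/1.54919=8.64411, w=(2.35440−11.037)/1.54919=-5.60459
k=3: b·v=1.2×0.382=0.45840; √(2b)=1.54919; u=(0.45840+(-33.101))/1.54919=-21.07071, w=(0.45840−(-33.101))/1.54919=21.66250

0: u=-17.06165 w=19.11588
1: u=-18.18779 w=22.45272
2: u=8.64411 w=-5.60459
3: u=-21.07071 w=21.66250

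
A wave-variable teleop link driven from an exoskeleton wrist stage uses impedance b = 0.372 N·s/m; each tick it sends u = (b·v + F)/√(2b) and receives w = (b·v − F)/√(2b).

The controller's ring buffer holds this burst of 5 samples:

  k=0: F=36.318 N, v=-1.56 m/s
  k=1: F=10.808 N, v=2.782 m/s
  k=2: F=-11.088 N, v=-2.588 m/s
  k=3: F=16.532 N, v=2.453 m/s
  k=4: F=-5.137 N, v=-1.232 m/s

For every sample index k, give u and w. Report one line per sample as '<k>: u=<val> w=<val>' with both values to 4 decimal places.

k=0: b·v=0.372×(-1.56)=-0.5803; √(2b)=0.8626; u=(-0.5803+36.318)/0.8626=41.4324, w=(-0.5803−36.318)/0.8626=-42.7780
k=1: b·v=0.372×2.782=1.0349; √(2b)=0.8626; u=(1.0349+10.808)/0.8626=13.7300, w=(1.0349−10.808)/0.8626=-11.3304
k=2: b·v=0.372×(-2.588)=-0.9627; √(2b)=0.8626; u=(-0.9627+(-11.088))/0.8626=-13.9710, w=(-0.9627−(-11.088))/0.8626=11.7387
k=3: b·v=0.372×2.453=0.9125; √(2b)=0.8626; u=(0.9125+16.532)/0.8626=20.2243, w=(0.9125−16.532)/0.8626=-18.1084
k=4: b·v=0.372×(-1.232)=-0.4583; √(2b)=0.8626; u=(-0.4583+(-5.137))/0.8626=-6.4869, w=(-0.4583−(-5.137))/0.8626=5.4242

0: u=41.4324 w=-42.7780
1: u=13.7300 w=-11.3304
2: u=-13.9710 w=11.7387
3: u=20.2243 w=-18.1084
4: u=-6.4869 w=5.4242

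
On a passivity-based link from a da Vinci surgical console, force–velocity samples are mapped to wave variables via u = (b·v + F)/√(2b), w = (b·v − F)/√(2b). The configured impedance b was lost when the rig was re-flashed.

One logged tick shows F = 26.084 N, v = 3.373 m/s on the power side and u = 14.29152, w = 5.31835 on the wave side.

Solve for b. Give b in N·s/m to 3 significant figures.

b = 16.9 N·s/m

u + w = 19.60987;  u + w = √(2b)·v, so √(2b) = 19.60987/3.373 = 5.81378.
b = (√(2b))²/2 = 33.80000/2 = 16.90000.
(Check via u − w = 2F/√(2b): u − w = 8.97317, 2F/√(2b) = 8.97317.)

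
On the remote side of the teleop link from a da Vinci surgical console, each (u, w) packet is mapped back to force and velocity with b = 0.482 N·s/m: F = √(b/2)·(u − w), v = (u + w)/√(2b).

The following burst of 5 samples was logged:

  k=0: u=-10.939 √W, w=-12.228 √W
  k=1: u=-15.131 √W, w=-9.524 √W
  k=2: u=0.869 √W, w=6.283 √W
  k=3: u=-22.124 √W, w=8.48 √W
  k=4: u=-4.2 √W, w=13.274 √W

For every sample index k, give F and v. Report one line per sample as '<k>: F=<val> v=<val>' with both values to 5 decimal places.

0: F=0.63279 v=-23.59561
1: F=-2.75257 v=-25.11114
2: F=-2.65783 v=7.28432
3: F=-15.02404 v=-13.89643
4: F=-8.57829 v=9.24188

k=0: u−w=1.28900, u+w=-23.16700; √(b/2)=0.49092, √(2b)=0.98184; F=0.49092×1.289=0.63279, v=-23.16700/0.98184=-23.59561
k=1: u−w=-5.60700, u+w=-24.65500; √(b/2)=0.49092, √(2b)=0.98184; F=0.49092×(-5.607)=-2.75257, v=-24.65500/0.98184=-25.11114
k=2: u−w=-5.41400, u+w=7.15200; √(b/2)=0.49092, √(2b)=0.98184; F=0.49092×(-5.414)=-2.65783, v=7.15200/0.98184=7.28432
k=3: u−w=-30.60400, u+w=-13.64400; √(b/2)=0.49092, √(2b)=0.98184; F=0.49092×(-30.604)=-15.02404, v=-13.64400/0.98184=-13.89643
k=4: u−w=-17.47400, u+w=9.07400; √(b/2)=0.49092, √(2b)=0.98184; F=0.49092×(-17.474)=-8.57829, v=9.07400/0.98184=9.24188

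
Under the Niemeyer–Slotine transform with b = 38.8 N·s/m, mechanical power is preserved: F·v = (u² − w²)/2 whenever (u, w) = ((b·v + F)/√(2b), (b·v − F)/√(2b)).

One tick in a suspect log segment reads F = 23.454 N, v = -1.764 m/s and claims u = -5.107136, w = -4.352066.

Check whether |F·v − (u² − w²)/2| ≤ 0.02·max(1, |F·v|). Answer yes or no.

F·v = 23.454×(-1.764) = -41.372856 W.
(u² − w²)/2 = (26.082838 − 18.940478)/2 = 3.571180 W.
|Δ| = 44.944036;  2% of max(1, |F·v|) = 0.827457.

no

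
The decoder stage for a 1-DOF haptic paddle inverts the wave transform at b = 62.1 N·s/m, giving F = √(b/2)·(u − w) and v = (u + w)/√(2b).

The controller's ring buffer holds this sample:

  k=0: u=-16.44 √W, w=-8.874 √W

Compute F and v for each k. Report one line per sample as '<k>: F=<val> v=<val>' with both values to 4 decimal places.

k=0: u−w=-7.5660, u+w=-25.3140; √(b/2)=5.5723, √(2b)=11.1445; F=5.5723×(-7.566)=-42.1597, v=-25.3140/11.1445=-2.2714

0: F=-42.1597 v=-2.2714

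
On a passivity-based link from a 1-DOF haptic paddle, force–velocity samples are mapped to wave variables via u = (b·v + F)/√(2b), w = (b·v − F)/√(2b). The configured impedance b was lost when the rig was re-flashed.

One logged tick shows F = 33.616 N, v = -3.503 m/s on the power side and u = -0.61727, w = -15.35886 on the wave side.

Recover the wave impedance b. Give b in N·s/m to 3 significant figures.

b = 10.4 N·s/m

u + w = -15.97613;  u + w = √(2b)·v, so √(2b) = -15.97613/(-3.503) = 4.56070.
b = (√(2b))²/2 = 20.79998/2 = 10.39999.
(Check via u − w = 2F/√(2b): u − w = 14.74159, 2F/√(2b) = 14.74160.)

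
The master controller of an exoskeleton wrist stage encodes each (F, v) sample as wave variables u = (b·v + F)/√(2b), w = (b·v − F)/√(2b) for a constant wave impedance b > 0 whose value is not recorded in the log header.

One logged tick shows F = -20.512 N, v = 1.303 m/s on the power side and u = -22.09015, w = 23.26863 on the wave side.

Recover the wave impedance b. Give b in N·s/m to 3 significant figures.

b = 0.409 N·s/m

u + w = 1.1785;  u + w = √(2b)·v, so √(2b) = 1.1785/1.303 = 0.9044.
b = (√(2b))²/2 = 0.8180/2 = 0.4090.
(Check via u − w = 2F/√(2b): u − w = -45.3588, 2F/√(2b) = -45.3587.)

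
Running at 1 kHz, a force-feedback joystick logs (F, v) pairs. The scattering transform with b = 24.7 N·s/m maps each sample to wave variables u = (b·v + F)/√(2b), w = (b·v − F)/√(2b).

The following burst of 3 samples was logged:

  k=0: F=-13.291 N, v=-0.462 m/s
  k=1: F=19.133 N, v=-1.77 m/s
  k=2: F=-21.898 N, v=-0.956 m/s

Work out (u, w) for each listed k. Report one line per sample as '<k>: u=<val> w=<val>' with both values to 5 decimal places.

k=0: b·v=24.7×(-0.462)=-11.41140; √(2b)=7.02851; u=(-11.41140+(-13.291))/7.02851=-3.51460, w=(-11.41140−(-13.291))/7.02851=0.26742
k=1: b·v=24.7×(-1.77)=-43.71900; √(2b)=7.02851; u=(-43.71900+19.133)/7.02851=-3.49804, w=(-43.71900−19.133)/7.02851=-8.94243
k=2: b·v=24.7×(-0.956)=-23.61320; √(2b)=7.02851; u=(-23.61320+(-21.898))/7.02851=-6.47522, w=(-23.61320−(-21.898))/7.02851=-0.24403

0: u=-3.51460 w=0.26742
1: u=-3.49804 w=-8.94243
2: u=-6.47522 w=-0.24403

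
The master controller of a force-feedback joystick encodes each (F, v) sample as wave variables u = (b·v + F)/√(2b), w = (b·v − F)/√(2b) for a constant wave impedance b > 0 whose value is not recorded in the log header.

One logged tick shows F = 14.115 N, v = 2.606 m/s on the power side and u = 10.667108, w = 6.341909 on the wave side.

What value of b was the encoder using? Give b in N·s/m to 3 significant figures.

b = 21.3 N·s/m

u + w = 17.009017;  u + w = √(2b)·v, so √(2b) = 17.009017/2.606 = 6.526868.
b = (√(2b))²/2 = 42.600001/2 = 21.300000.
(Check via u − w = 2F/√(2b): u − w = 4.325199, 2F/√(2b) = 4.325199.)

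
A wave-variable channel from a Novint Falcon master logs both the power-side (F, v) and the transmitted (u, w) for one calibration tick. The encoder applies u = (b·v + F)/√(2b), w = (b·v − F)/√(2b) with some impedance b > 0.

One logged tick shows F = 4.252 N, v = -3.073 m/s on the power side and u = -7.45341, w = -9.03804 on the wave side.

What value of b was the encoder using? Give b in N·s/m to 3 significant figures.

u + w = -16.49145;  u + w = √(2b)·v, so √(2b) = -16.49145/(-3.073) = 5.36656.
b = (√(2b))²/2 = 28.80001/2 = 14.40000.
(Check via u − w = 2F/√(2b): u − w = 1.58463, 2F/√(2b) = 1.58463.)

b = 14.4 N·s/m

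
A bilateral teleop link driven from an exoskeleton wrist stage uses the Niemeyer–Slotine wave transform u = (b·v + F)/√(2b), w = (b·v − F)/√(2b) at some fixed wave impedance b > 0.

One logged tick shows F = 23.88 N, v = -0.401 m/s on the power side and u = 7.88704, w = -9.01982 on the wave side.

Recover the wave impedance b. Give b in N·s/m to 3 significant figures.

u + w = -1.1328;  u + w = √(2b)·v, so √(2b) = -1.1328/(-0.401) = 2.8249.
b = (√(2b))²/2 = 7.9800/2 = 3.9900.
(Check via u − w = 2F/√(2b): u − w = 16.9069, 2F/√(2b) = 16.9069.)

b = 3.99 N·s/m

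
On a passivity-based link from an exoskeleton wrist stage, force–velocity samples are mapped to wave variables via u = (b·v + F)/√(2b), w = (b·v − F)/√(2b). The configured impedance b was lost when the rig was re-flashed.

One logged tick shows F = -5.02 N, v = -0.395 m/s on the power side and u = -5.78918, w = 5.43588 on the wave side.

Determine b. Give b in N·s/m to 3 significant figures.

u + w = -0.3533;  u + w = √(2b)·v, so √(2b) = -0.3533/(-0.395) = 0.8944.
b = (√(2b))²/2 = 0.8000/2 = 0.4000.
(Check via u − w = 2F/√(2b): u − w = -11.2251, 2F/√(2b) = -11.2250.)

b = 0.4 N·s/m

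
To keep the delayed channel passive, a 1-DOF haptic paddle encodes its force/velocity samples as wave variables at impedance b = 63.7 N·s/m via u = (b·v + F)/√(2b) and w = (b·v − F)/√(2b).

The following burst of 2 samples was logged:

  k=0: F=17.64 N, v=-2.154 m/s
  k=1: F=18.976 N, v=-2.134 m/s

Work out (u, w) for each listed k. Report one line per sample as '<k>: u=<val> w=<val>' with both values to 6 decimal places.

0: u=-10.593435 w=-13.719110
1: u=-10.362198 w=-13.724603

k=0: b·v=63.7×(-2.154)=-137.209800; √(2b)=11.287161; u=(-137.209800+17.64)/11.287161=-10.593435, w=(-137.209800−17.64)/11.287161=-13.719110
k=1: b·v=63.7×(-2.134)=-135.935800; √(2b)=11.287161; u=(-135.935800+18.976)/11.287161=-10.362198, w=(-135.935800−18.976)/11.287161=-13.724603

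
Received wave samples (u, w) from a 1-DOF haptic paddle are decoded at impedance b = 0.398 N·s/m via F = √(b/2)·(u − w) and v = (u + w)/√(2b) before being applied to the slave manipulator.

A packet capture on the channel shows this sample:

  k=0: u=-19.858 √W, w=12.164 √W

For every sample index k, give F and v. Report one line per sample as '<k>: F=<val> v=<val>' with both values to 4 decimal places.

0: F=-14.2848 v=-8.6237

k=0: u−w=-32.0220, u+w=-7.6940; √(b/2)=0.4461, √(2b)=0.8922; F=0.4461×(-32.022)=-14.2848, v=-7.6940/0.8922=-8.6237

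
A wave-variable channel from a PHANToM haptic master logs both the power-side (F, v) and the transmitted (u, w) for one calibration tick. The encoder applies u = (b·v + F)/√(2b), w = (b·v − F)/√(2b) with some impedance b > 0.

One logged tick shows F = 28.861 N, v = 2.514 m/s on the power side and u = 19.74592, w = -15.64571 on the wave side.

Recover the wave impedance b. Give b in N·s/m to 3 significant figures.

b = 1.33 N·s/m

u + w = 4.1002;  u + w = √(2b)·v, so √(2b) = 4.1002/2.514 = 1.6310.
b = (√(2b))²/2 = 2.6600/2 = 1.3300.
(Check via u − w = 2F/√(2b): u − w = 35.3916, 2F/√(2b) = 35.3916.)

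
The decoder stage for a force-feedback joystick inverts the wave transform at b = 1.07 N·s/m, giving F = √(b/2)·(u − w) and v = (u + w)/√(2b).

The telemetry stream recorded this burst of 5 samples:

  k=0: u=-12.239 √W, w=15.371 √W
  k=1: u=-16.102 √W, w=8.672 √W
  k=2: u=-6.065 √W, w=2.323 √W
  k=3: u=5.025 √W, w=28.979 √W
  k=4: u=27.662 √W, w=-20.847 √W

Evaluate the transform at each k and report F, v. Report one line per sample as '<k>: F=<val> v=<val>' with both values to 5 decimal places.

k=0: u−w=-27.61000, u+w=3.13200; √(b/2)=0.73144, √(2b)=1.46287; F=0.73144×(-27.61)=-20.19497, v=3.13200/1.46287=2.14099
k=1: u−w=-24.77400, u+w=-7.43000; √(b/2)=0.73144, √(2b)=1.46287; F=0.73144×(-24.774)=-18.12062, v=-7.43000/1.46287=-5.07904
k=2: u−w=-8.38800, u+w=-3.74200; √(b/2)=0.73144, √(2b)=1.46287; F=0.73144×(-8.388)=-6.13529, v=-3.74200/1.46287=-2.55798
k=3: u−w=-23.95400, u+w=34.00400; √(b/2)=0.73144, √(2b)=1.46287; F=0.73144×(-23.954)=-17.52084, v=34.00400/1.46287=23.24466
k=4: u−w=48.50900, u+w=6.81500; √(b/2)=0.73144, √(2b)=1.46287; F=0.73144×48.509=35.48127, v=6.81500/1.46287=4.65864

0: F=-20.19497 v=2.14099
1: F=-18.12062 v=-5.07904
2: F=-6.13529 v=-2.55798
3: F=-17.52084 v=23.24466
4: F=35.48127 v=4.65864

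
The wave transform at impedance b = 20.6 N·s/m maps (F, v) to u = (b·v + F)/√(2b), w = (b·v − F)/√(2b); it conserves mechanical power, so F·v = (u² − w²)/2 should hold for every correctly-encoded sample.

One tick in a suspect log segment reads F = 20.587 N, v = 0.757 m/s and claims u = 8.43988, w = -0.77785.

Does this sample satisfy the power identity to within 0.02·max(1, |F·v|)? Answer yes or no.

no

F·v = 20.587×0.757 = 15.5844 W.
(u² − w²)/2 = (71.2316 − 0.6051)/2 = 35.3133 W.
|Δ| = 19.7289;  2% of max(1, |F·v|) = 0.3117.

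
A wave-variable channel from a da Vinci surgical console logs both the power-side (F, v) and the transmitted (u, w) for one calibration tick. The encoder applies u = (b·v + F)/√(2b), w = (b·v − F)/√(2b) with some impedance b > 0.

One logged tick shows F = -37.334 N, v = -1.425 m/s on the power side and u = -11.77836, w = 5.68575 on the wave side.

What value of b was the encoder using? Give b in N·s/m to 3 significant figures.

u + w = -6.0926;  u + w = √(2b)·v, so √(2b) = -6.0926/(-1.425) = 4.2755.
b = (√(2b))²/2 = 18.2800/2 = 9.1400.
(Check via u − w = 2F/√(2b): u − w = -17.4641, 2F/√(2b) = -17.4641.)

b = 9.14 N·s/m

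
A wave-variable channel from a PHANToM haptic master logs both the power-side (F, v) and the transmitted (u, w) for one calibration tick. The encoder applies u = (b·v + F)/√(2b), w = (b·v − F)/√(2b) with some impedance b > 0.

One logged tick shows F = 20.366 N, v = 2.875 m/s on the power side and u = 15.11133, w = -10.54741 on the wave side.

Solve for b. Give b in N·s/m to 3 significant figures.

b = 1.26 N·s/m

u + w = 4.5639;  u + w = √(2b)·v, so √(2b) = 4.5639/2.875 = 1.5875.
b = (√(2b))²/2 = 2.5200/2 = 1.2600.
(Check via u − w = 2F/√(2b): u − w = 25.6587, 2F/√(2b) = 25.6588.)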